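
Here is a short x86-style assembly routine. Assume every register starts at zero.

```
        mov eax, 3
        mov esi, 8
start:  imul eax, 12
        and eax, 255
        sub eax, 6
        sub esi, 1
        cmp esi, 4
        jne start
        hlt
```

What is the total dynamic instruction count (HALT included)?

27

eax=3
esi=8
eax=3*12=36
eax=36&255=36
eax=36-6=30
esi=8-1=7
cmp esi, 4  (cmp 7,4)
jne start: taken
eax=30*12=360
eax=360&255=104
eax=104-6=98
esi=7-1=6
cmp esi, 4  (cmp 6,4)
jne start: taken
eax=98*12=1176
eax=1176&255=152
eax=152-6=146
esi=6-1=5
cmp esi, 4  (cmp 5,4)
jne start: taken
eax=146*12=1752
eax=1752&255=216
eax=216-6=210
esi=5-1=4
cmp esi, 4  (cmp 4,4)
jne start: not taken
halt.
Total executed instructions: 27.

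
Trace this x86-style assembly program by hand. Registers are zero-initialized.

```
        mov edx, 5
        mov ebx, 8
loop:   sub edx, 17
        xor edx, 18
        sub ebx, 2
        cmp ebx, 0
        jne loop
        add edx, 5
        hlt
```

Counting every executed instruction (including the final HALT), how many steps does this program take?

mov edx, 5 → edx=5
mov ebx, 8 → ebx=8
sub edx, 17 → edx=5-17=-12
xor edx, 18 → edx=(-12)^18=-26
sub ebx, 2 → ebx=8-2=6
cmp ebx, 0  (cmp 6,0)
jne loop: taken
sub edx, 17 → edx=(-26)-17=-43
xor edx, 18 → edx=(-43)^18=-57
sub ebx, 2 → ebx=6-2=4
cmp ebx, 0  (cmp 4,0)
jne loop: taken
sub edx, 17 → edx=(-57)-17=-74
xor edx, 18 → edx=(-74)^18=-92
sub ebx, 2 → ebx=4-2=2
cmp ebx, 0  (cmp 2,0)
jne loop: taken
sub edx, 17 → edx=(-92)-17=-109
xor edx, 18 → edx=(-109)^18=-127
sub ebx, 2 → ebx=2-2=0
cmp ebx, 0  (cmp 0,0)
jne loop: not taken
add edx, 5 → edx=(-127)+5=-122
halt.
Total executed instructions: 24.

24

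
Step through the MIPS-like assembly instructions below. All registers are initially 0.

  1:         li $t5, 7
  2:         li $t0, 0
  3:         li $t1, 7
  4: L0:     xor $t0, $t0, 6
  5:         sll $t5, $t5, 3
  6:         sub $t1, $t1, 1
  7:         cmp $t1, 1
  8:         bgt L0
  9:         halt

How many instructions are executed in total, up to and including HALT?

34

li $t5, 7 → $t5=7
li $t0, 0 → $t0=0
li $t1, 7 → $t1=7
xor $t0, $t0, 6 → $t0=0^6=6
sll $t5, $t5, 3 → $t5=7<<3=56
sub $t1, $t1, 1 → $t1=7-1=6
cmp $t1, 1  (cmp 6,1)
bgt L0: taken
xor $t0, $t0, 6 → $t0=6^6=0
sll $t5, $t5, 3 → $t5=56<<3=448
sub $t1, $t1, 1 → $t1=6-1=5
cmp $t1, 1  (cmp 5,1)
bgt L0: taken
xor $t0, $t0, 6 → $t0=0^6=6
sll $t5, $t5, 3 → $t5=448<<3=3584
sub $t1, $t1, 1 → $t1=5-1=4
cmp $t1, 1  (cmp 4,1)
bgt L0: taken
xor $t0, $t0, 6 → $t0=6^6=0
sll $t5, $t5, 3 → $t5=3584<<3=28672
sub $t1, $t1, 1 → $t1=4-1=3
cmp $t1, 1  (cmp 3,1)
bgt L0: taken
xor $t0, $t0, 6 → $t0=0^6=6
sll $t5, $t5, 3 → $t5=28672<<3=229376
sub $t1, $t1, 1 → $t1=3-1=2
cmp $t1, 1  (cmp 2,1)
bgt L0: taken
xor $t0, $t0, 6 → $t0=6^6=0
sll $t5, $t5, 3 → $t5=229376<<3=1835008
sub $t1, $t1, 1 → $t1=2-1=1
cmp $t1, 1  (cmp 1,1)
bgt L0: not taken
halt.
Total executed instructions: 34.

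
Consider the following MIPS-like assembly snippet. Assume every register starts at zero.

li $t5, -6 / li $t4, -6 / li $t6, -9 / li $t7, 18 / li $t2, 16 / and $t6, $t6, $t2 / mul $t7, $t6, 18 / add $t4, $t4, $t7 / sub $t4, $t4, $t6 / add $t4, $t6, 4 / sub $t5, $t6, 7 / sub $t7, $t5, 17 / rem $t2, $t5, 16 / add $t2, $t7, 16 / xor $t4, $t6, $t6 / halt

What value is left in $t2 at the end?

li $t5, -6 → $t5=-6
li $t4, -6 → $t4=-6
li $t6, -9 → $t6=-9
li $t7, 18 → $t7=18
li $t2, 16 → $t2=16
and $t6, $t6, $t2 → $t6=(-9)&16=16
mul $t7, $t6, 18 → $t7=16*18=288
add $t4, $t4, $t7 → $t4=(-6)+288=282
sub $t4, $t4, $t6 → $t4=282-16=266
add $t4, $t6, 4 → $t4=16+4=20
sub $t5, $t6, 7 → $t5=16-7=9
sub $t7, $t5, 17 → $t7=9-17=-8
rem $t2, $t5, 16 → $t2=9%16=9
add $t2, $t7, 16 → $t2=(-8)+16=8
xor $t4, $t6, $t6 → $t4=16^16=0
halt.

8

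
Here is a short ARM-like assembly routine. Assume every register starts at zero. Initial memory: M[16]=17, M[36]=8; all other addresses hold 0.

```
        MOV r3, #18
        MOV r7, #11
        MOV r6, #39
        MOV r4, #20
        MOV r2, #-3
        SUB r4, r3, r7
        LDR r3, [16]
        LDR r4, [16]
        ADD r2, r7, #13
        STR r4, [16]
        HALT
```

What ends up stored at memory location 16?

17

after MOV r3, #18: r3=18
after MOV r7, #11: r7=11
after MOV r6, #39: r6=39
after MOV r4, #20: r4=20
after MOV r2, #-3: r2=-3
after SUB r4, r3, r7: r4=18-11=7
after LDR r3, [16]: r3=M[16]=17
after LDR r4, [16]: r4=M[16]=17
after ADD r2, r7, #13: r2=11+13=24
STR r4, [16] → M[16]=17
halt.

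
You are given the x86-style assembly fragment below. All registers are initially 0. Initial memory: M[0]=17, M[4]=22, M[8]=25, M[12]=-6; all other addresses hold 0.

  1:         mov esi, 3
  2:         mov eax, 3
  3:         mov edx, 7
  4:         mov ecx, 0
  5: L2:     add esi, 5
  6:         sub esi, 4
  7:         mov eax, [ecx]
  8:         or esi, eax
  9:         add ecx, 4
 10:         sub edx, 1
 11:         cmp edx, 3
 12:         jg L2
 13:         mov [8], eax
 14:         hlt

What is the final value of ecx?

mov esi, 3 → esi=3
mov eax, 3 → eax=3
mov edx, 7 → edx=7
mov ecx, 0 → ecx=0
add esi, 5 → esi=3+5=8
sub esi, 4 → esi=8-4=4
mov eax, [ecx] → eax=M[0]=17
or esi, eax → esi=4|17=21
add ecx, 4 → ecx=0+4=4
sub edx, 1 → edx=7-1=6
cmp edx, 3  (cmp 6,3)
jg L2: taken
add esi, 5 → esi=21+5=26
sub esi, 4 → esi=26-4=22
mov eax, [ecx] → eax=M[4]=22
or esi, eax → esi=22|22=22
add ecx, 4 → ecx=4+4=8
sub edx, 1 → edx=6-1=5
cmp edx, 3  (cmp 5,3)
jg L2: taken
add esi, 5 → esi=22+5=27
sub esi, 4 → esi=27-4=23
mov eax, [ecx] → eax=M[8]=25
or esi, eax → esi=23|25=31
add ecx, 4 → ecx=8+4=12
sub edx, 1 → edx=5-1=4
cmp edx, 3  (cmp 4,3)
jg L2: taken
add esi, 5 → esi=31+5=36
sub esi, 4 → esi=36-4=32
mov eax, [ecx] → eax=M[12]=-6
or esi, eax → esi=32|(-6)=-6
add ecx, 4 → ecx=12+4=16
sub edx, 1 → edx=4-1=3
cmp edx, 3  (cmp 3,3)
jg L2: not taken
mov [8], eax → M[8]=-6
halt.

16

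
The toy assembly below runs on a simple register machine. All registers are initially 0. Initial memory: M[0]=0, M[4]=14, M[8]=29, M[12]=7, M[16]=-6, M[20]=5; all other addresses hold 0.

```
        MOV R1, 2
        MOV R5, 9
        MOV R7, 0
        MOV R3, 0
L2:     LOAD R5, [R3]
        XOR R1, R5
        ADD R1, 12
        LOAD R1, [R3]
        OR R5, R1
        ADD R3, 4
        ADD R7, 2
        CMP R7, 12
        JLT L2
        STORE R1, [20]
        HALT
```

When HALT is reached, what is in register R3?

24

MOV R1, 2 → R1=2
MOV R5, 9 → R5=9
MOV R7, 0 → R7=0
MOV R3, 0 → R3=0
LOAD R5, [R3] → R5=M[0]=0
XOR R1, R5 → R1=2^0=2
ADD R1, 12 → R1=2+12=14
LOAD R1, [R3] → R1=M[0]=0
OR R5, R1 → R5=0|0=0
ADD R3, 4 → R3=0+4=4
ADD R7, 2 → R7=0+2=2
CMP R7, 12  (cmp 2,12)
JLT L2: taken
LOAD R5, [R3] → R5=M[4]=14
XOR R1, R5 → R1=0^14=14
ADD R1, 12 → R1=14+12=26
LOAD R1, [R3] → R1=M[4]=14
OR R5, R1 → R5=14|14=14
ADD R3, 4 → R3=4+4=8
ADD R7, 2 → R7=2+2=4
CMP R7, 12  (cmp 4,12)
JLT L2: taken
LOAD R5, [R3] → R5=M[8]=29
XOR R1, R5 → R1=14^29=19
ADD R1, 12 → R1=19+12=31
LOAD R1, [R3] → R1=M[8]=29
OR R5, R1 → R5=29|29=29
ADD R3, 4 → R3=8+4=12
ADD R7, 2 → R7=4+2=6
CMP R7, 12  (cmp 6,12)
JLT L2: taken
LOAD R5, [R3] → R5=M[12]=7
XOR R1, R5 → R1=29^7=26
ADD R1, 12 → R1=26+12=38
LOAD R1, [R3] → R1=M[12]=7
OR R5, R1 → R5=7|7=7
ADD R3, 4 → R3=12+4=16
ADD R7, 2 → R7=6+2=8
CMP R7, 12  (cmp 8,12)
JLT L2: taken
LOAD R5, [R3] → R5=M[16]=-6
XOR R1, R5 → R1=7^(-6)=-3
ADD R1, 12 → R1=(-3)+12=9
LOAD R1, [R3] → R1=M[16]=-6
OR R5, R1 → R5=(-6)|(-6)=-6
ADD R3, 4 → R3=16+4=20
ADD R7, 2 → R7=8+2=10
CMP R7, 12  (cmp 10,12)
JLT L2: taken
LOAD R5, [R3] → R5=M[20]=5
XOR R1, R5 → R1=(-6)^5=-1
ADD R1, 12 → R1=(-1)+12=11
LOAD R1, [R3] → R1=M[20]=5
OR R5, R1 → R5=5|5=5
ADD R3, 4 → R3=20+4=24
ADD R7, 2 → R7=10+2=12
CMP R7, 12  (cmp 12,12)
JLT L2: not taken
STORE R1, [20] → M[20]=5
halt.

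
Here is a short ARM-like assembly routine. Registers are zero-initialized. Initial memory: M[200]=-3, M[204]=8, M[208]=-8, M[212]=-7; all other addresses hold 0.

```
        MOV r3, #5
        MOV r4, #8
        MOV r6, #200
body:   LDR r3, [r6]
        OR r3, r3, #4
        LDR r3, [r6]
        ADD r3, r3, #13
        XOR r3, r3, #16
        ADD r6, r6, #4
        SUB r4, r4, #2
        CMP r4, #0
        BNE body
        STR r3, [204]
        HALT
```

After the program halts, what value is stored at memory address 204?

after MOV r3, #5: r3=5
after MOV r4, #8: r4=8
after MOV r6, #200: r6=200
after LDR r3, [r6]: r3=M[200]=-3
after OR r3, r3, #4: r3=(-3)|4=-3
after LDR r3, [r6]: r3=M[200]=-3
after ADD r3, r3, #13: r3=(-3)+13=10
after XOR r3, r3, #16: r3=10^16=26
after ADD r6, r6, #4: r6=200+4=204
after SUB r4, r4, #2: r4=8-2=6
CMP r4, #0  (cmp 6,0)
BNE body: taken
after LDR r3, [r6]: r3=M[204]=8
after OR r3, r3, #4: r3=8|4=12
after LDR r3, [r6]: r3=M[204]=8
after ADD r3, r3, #13: r3=8+13=21
after XOR r3, r3, #16: r3=21^16=5
after ADD r6, r6, #4: r6=204+4=208
after SUB r4, r4, #2: r4=6-2=4
CMP r4, #0  (cmp 4,0)
BNE body: taken
after LDR r3, [r6]: r3=M[208]=-8
after OR r3, r3, #4: r3=(-8)|4=-4
after LDR r3, [r6]: r3=M[208]=-8
after ADD r3, r3, #13: r3=(-8)+13=5
after XOR r3, r3, #16: r3=5^16=21
after ADD r6, r6, #4: r6=208+4=212
after SUB r4, r4, #2: r4=4-2=2
CMP r4, #0  (cmp 2,0)
BNE body: taken
after LDR r3, [r6]: r3=M[212]=-7
after OR r3, r3, #4: r3=(-7)|4=-3
after LDR r3, [r6]: r3=M[212]=-7
after ADD r3, r3, #13: r3=(-7)+13=6
after XOR r3, r3, #16: r3=6^16=22
after ADD r6, r6, #4: r6=212+4=216
after SUB r4, r4, #2: r4=2-2=0
CMP r4, #0  (cmp 0,0)
BNE body: not taken
STR r3, [204] → M[204]=22
halt.

22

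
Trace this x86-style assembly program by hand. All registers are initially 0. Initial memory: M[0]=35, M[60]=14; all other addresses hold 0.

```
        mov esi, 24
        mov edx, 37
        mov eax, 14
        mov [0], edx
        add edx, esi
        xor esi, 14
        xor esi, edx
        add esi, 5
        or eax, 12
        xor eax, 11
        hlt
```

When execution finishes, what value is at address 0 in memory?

mov esi, 24 → esi=24
mov edx, 37 → edx=37
mov eax, 14 → eax=14
mov [0], edx → M[0]=37
add edx, esi → edx=37+24=61
xor esi, 14 → esi=24^14=22
xor esi, edx → esi=22^61=43
add esi, 5 → esi=43+5=48
or eax, 12 → eax=14|12=14
xor eax, 11 → eax=14^11=5
halt.

37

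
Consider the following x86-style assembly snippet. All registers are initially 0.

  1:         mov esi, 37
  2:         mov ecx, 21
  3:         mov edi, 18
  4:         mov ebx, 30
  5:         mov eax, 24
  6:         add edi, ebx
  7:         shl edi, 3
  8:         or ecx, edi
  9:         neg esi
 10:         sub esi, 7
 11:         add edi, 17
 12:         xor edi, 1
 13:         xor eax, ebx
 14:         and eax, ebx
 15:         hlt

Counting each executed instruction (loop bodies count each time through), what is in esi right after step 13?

-44

after mov esi, 37: esi=37
after mov ecx, 21: ecx=21
after mov edi, 18: edi=18
after mov ebx, 30: ebx=30
after mov eax, 24: eax=24
after add edi, ebx: edi=18+30=48
after shl edi, 3: edi=48<<3=384
after or ecx, edi: ecx=21|384=405
after neg esi: esi=-(37)=-37
after sub esi, 7: esi=(-37)-7=-44
after add edi, 17: edi=384+17=401
after xor edi, 1: edi=401^1=400
after xor eax, ebx: eax=24^30=6
After step 13: esi = -44.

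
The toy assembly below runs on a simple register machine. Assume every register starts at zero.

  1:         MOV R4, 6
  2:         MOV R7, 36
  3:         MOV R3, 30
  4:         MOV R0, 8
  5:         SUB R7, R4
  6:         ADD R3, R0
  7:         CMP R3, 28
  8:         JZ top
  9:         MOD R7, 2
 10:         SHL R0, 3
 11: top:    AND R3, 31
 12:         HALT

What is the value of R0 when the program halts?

64

after MOV R4, 6: R4=6
after MOV R7, 36: R7=36
after MOV R3, 30: R3=30
after MOV R0, 8: R0=8
after SUB R7, R4: R7=36-6=30
after ADD R3, R0: R3=30+8=38
CMP R3, 28  (cmp 38,28)
JZ top: not taken
after MOD R7, 2: R7=30%2=0
after SHL R0, 3: R0=8<<3=64
after AND R3, 31: R3=38&31=6
halt.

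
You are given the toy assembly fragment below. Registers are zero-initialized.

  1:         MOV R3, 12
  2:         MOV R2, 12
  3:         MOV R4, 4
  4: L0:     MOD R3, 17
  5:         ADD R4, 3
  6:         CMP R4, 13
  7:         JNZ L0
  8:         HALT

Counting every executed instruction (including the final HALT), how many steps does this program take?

R3=12
R2=12
R4=4
R3=12%17=12
R4=4+3=7
CMP R4, 13  (cmp 7,13)
JNZ L0: taken
R3=12%17=12
R4=7+3=10
CMP R4, 13  (cmp 10,13)
JNZ L0: taken
R3=12%17=12
R4=10+3=13
CMP R4, 13  (cmp 13,13)
JNZ L0: not taken
halt.
Total executed instructions: 16.

16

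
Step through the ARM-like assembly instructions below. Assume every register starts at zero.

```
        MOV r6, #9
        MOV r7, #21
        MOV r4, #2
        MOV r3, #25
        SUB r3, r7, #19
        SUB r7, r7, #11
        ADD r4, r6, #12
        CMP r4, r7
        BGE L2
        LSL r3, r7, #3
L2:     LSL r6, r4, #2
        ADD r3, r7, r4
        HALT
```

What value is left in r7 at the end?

10

MOV r6, #9 → r6=9
MOV r7, #21 → r7=21
MOV r4, #2 → r4=2
MOV r3, #25 → r3=25
SUB r3, r7, #19 → r3=21-19=2
SUB r7, r7, #11 → r7=21-11=10
ADD r4, r6, #12 → r4=9+12=21
CMP r4, r7  (cmp 21,10)
BGE L2: taken
LSL r6, r4, #2 → r6=21<<2=84
ADD r3, r7, r4 → r3=10+21=31
halt.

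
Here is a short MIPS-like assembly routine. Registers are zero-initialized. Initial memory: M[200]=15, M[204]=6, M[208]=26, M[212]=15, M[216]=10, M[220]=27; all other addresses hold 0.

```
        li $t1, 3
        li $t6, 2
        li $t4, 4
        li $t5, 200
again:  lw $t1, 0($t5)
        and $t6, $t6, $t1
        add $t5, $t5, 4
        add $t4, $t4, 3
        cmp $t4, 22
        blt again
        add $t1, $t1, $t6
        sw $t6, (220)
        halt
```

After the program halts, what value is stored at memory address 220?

2

li $t1, 3 → $t1=3
li $t6, 2 → $t6=2
li $t4, 4 → $t4=4
li $t5, 200 → $t5=200
lw $t1, 0($t5) → $t1=M[200]=15
and $t6, $t6, $t1 → $t6=2&15=2
add $t5, $t5, 4 → $t5=200+4=204
add $t4, $t4, 3 → $t4=4+3=7
cmp $t4, 22  (cmp 7,22)
blt again: taken
lw $t1, 0($t5) → $t1=M[204]=6
and $t6, $t6, $t1 → $t6=2&6=2
add $t5, $t5, 4 → $t5=204+4=208
add $t4, $t4, 3 → $t4=7+3=10
cmp $t4, 22  (cmp 10,22)
blt again: taken
lw $t1, 0($t5) → $t1=M[208]=26
and $t6, $t6, $t1 → $t6=2&26=2
add $t5, $t5, 4 → $t5=208+4=212
add $t4, $t4, 3 → $t4=10+3=13
cmp $t4, 22  (cmp 13,22)
blt again: taken
lw $t1, 0($t5) → $t1=M[212]=15
and $t6, $t6, $t1 → $t6=2&15=2
add $t5, $t5, 4 → $t5=212+4=216
add $t4, $t4, 3 → $t4=13+3=16
cmp $t4, 22  (cmp 16,22)
blt again: taken
lw $t1, 0($t5) → $t1=M[216]=10
and $t6, $t6, $t1 → $t6=2&10=2
add $t5, $t5, 4 → $t5=216+4=220
add $t4, $t4, 3 → $t4=16+3=19
cmp $t4, 22  (cmp 19,22)
blt again: taken
lw $t1, 0($t5) → $t1=M[220]=27
and $t6, $t6, $t1 → $t6=2&27=2
add $t5, $t5, 4 → $t5=220+4=224
add $t4, $t4, 3 → $t4=19+3=22
cmp $t4, 22  (cmp 22,22)
blt again: not taken
add $t1, $t1, $t6 → $t1=27+2=29
sw $t6, (220) → M[220]=2
halt.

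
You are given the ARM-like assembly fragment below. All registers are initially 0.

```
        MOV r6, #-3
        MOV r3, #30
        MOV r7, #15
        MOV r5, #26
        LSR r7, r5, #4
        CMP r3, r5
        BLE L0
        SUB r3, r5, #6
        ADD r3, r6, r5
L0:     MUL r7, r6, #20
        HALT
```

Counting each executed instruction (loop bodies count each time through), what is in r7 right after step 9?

1

r6=-3
r3=30
r7=15
r5=26
r7=26>>4=1
CMP r3, r5  (cmp 30,26)
BLE L0: not taken
r3=26-6=20
r3=(-3)+26=23
After step 9: r7 = 1.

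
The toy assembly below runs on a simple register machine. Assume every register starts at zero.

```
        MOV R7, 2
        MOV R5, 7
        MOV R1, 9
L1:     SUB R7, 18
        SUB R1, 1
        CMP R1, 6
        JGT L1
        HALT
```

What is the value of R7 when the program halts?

-52

after MOV R7, 2: R7=2
after MOV R5, 7: R5=7
after MOV R1, 9: R1=9
after SUB R7, 18: R7=2-18=-16
after SUB R1, 1: R1=9-1=8
CMP R1, 6  (cmp 8,6)
JGT L1: taken
after SUB R7, 18: R7=(-16)-18=-34
after SUB R1, 1: R1=8-1=7
CMP R1, 6  (cmp 7,6)
JGT L1: taken
after SUB R7, 18: R7=(-34)-18=-52
after SUB R1, 1: R1=7-1=6
CMP R1, 6  (cmp 6,6)
JGT L1: not taken
halt.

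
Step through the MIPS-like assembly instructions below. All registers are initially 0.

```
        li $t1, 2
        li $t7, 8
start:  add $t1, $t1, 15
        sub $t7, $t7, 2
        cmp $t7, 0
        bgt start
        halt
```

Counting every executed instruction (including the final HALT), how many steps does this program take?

li $t1, 2 → $t1=2
li $t7, 8 → $t7=8
add $t1, $t1, 15 → $t1=2+15=17
sub $t7, $t7, 2 → $t7=8-2=6
cmp $t7, 0  (cmp 6,0)
bgt start: taken
add $t1, $t1, 15 → $t1=17+15=32
sub $t7, $t7, 2 → $t7=6-2=4
cmp $t7, 0  (cmp 4,0)
bgt start: taken
add $t1, $t1, 15 → $t1=32+15=47
sub $t7, $t7, 2 → $t7=4-2=2
cmp $t7, 0  (cmp 2,0)
bgt start: taken
add $t1, $t1, 15 → $t1=47+15=62
sub $t7, $t7, 2 → $t7=2-2=0
cmp $t7, 0  (cmp 0,0)
bgt start: not taken
halt.
Total executed instructions: 19.

19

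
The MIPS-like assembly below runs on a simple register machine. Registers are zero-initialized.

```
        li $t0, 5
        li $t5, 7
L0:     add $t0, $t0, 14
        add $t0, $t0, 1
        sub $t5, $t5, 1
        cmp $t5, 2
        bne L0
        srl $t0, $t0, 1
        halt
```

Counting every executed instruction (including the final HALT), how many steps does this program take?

29

$t0=5
$t5=7
$t0=5+14=19
$t0=19+1=20
$t5=7-1=6
cmp $t5, 2  (cmp 6,2)
bne L0: taken
$t0=20+14=34
$t0=34+1=35
$t5=6-1=5
cmp $t5, 2  (cmp 5,2)
bne L0: taken
$t0=35+14=49
$t0=49+1=50
$t5=5-1=4
cmp $t5, 2  (cmp 4,2)
bne L0: taken
$t0=50+14=64
$t0=64+1=65
$t5=4-1=3
cmp $t5, 2  (cmp 3,2)
bne L0: taken
$t0=65+14=79
$t0=79+1=80
$t5=3-1=2
cmp $t5, 2  (cmp 2,2)
bne L0: not taken
$t0=80>>1=40
halt.
Total executed instructions: 29.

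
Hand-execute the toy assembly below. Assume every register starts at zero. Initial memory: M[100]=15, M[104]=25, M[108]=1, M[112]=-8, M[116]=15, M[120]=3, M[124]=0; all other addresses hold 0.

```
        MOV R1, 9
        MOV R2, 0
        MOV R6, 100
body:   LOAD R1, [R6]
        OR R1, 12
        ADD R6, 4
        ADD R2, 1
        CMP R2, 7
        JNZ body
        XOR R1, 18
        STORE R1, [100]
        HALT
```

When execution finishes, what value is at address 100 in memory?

R1=9
R2=0
R6=100
R1=M[100]=15
R1=15|12=15
R6=100+4=104
R2=0+1=1
CMP R2, 7  (cmp 1,7)
JNZ body: taken
R1=M[104]=25
R1=25|12=29
R6=104+4=108
R2=1+1=2
CMP R2, 7  (cmp 2,7)
JNZ body: taken
R1=M[108]=1
R1=1|12=13
R6=108+4=112
R2=2+1=3
CMP R2, 7  (cmp 3,7)
JNZ body: taken
R1=M[112]=-8
R1=(-8)|12=-4
R6=112+4=116
R2=3+1=4
CMP R2, 7  (cmp 4,7)
JNZ body: taken
R1=M[116]=15
R1=15|12=15
R6=116+4=120
R2=4+1=5
CMP R2, 7  (cmp 5,7)
JNZ body: taken
R1=M[120]=3
R1=3|12=15
R6=120+4=124
R2=5+1=6
CMP R2, 7  (cmp 6,7)
JNZ body: taken
R1=M[124]=0
R1=0|12=12
R6=124+4=128
R2=6+1=7
CMP R2, 7  (cmp 7,7)
JNZ body: not taken
R1=12^18=30
STORE R1, [100] → M[100]=30
halt.

30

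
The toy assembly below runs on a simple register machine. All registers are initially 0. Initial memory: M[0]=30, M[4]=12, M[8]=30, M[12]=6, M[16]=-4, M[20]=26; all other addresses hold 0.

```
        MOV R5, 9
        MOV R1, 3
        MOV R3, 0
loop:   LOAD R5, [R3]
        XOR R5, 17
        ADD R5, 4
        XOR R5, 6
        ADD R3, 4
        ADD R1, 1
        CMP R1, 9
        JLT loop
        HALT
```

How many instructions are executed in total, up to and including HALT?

52

after MOV R5, 9: R5=9
after MOV R1, 3: R1=3
after MOV R3, 0: R3=0
after LOAD R5, [R3]: R5=M[0]=30
after XOR R5, 17: R5=30^17=15
after ADD R5, 4: R5=15+4=19
after XOR R5, 6: R5=19^6=21
after ADD R3, 4: R3=0+4=4
after ADD R1, 1: R1=3+1=4
CMP R1, 9  (cmp 4,9)
JLT loop: taken
after LOAD R5, [R3]: R5=M[4]=12
after XOR R5, 17: R5=12^17=29
after ADD R5, 4: R5=29+4=33
after XOR R5, 6: R5=33^6=39
after ADD R3, 4: R3=4+4=8
after ADD R1, 1: R1=4+1=5
CMP R1, 9  (cmp 5,9)
JLT loop: taken
after LOAD R5, [R3]: R5=M[8]=30
after XOR R5, 17: R5=30^17=15
after ADD R5, 4: R5=15+4=19
after XOR R5, 6: R5=19^6=21
after ADD R3, 4: R3=8+4=12
after ADD R1, 1: R1=5+1=6
CMP R1, 9  (cmp 6,9)
JLT loop: taken
after LOAD R5, [R3]: R5=M[12]=6
after XOR R5, 17: R5=6^17=23
after ADD R5, 4: R5=23+4=27
after XOR R5, 6: R5=27^6=29
after ADD R3, 4: R3=12+4=16
after ADD R1, 1: R1=6+1=7
CMP R1, 9  (cmp 7,9)
JLT loop: taken
after LOAD R5, [R3]: R5=M[16]=-4
after XOR R5, 17: R5=(-4)^17=-19
after ADD R5, 4: R5=(-19)+4=-15
after XOR R5, 6: R5=(-15)^6=-9
after ADD R3, 4: R3=16+4=20
after ADD R1, 1: R1=7+1=8
CMP R1, 9  (cmp 8,9)
JLT loop: taken
after LOAD R5, [R3]: R5=M[20]=26
after XOR R5, 17: R5=26^17=11
after ADD R5, 4: R5=11+4=15
after XOR R5, 6: R5=15^6=9
after ADD R3, 4: R3=20+4=24
after ADD R1, 1: R1=8+1=9
CMP R1, 9  (cmp 9,9)
JLT loop: not taken
halt.
Total executed instructions: 52.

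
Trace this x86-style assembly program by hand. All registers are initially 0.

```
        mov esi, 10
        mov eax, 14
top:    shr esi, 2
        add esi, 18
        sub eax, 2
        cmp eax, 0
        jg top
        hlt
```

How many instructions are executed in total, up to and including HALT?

38

esi=10
eax=14
esi=10>>2=2
esi=2+18=20
eax=14-2=12
cmp eax, 0  (cmp 12,0)
jg top: taken
esi=20>>2=5
esi=5+18=23
eax=12-2=10
cmp eax, 0  (cmp 10,0)
jg top: taken
esi=23>>2=5
esi=5+18=23
eax=10-2=8
cmp eax, 0  (cmp 8,0)
jg top: taken
esi=23>>2=5
esi=5+18=23
eax=8-2=6
cmp eax, 0  (cmp 6,0)
jg top: taken
esi=23>>2=5
esi=5+18=23
eax=6-2=4
cmp eax, 0  (cmp 4,0)
jg top: taken
esi=23>>2=5
esi=5+18=23
eax=4-2=2
cmp eax, 0  (cmp 2,0)
jg top: taken
esi=23>>2=5
esi=5+18=23
eax=2-2=0
cmp eax, 0  (cmp 0,0)
jg top: not taken
halt.
Total executed instructions: 38.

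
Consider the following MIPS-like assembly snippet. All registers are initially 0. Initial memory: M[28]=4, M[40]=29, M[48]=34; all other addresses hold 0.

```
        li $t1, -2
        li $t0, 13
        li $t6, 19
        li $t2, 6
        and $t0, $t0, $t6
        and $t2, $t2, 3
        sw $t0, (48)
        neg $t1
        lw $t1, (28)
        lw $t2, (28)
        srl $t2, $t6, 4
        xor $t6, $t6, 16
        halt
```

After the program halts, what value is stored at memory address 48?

1

$t1=-2
$t0=13
$t6=19
$t2=6
$t0=13&19=1
$t2=6&3=2
sw $t0, (48) → M[48]=1
$t1=-(-2)=2
$t1=M[28]=4
$t2=M[28]=4
$t2=19>>4=1
$t6=19^16=3
halt.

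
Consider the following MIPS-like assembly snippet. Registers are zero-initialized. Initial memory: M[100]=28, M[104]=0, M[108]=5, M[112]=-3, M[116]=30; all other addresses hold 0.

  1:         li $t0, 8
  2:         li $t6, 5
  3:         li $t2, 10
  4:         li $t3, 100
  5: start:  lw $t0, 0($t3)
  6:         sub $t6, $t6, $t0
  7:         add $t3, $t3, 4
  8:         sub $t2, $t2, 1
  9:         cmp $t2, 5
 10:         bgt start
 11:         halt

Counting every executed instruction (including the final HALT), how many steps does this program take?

after li $t0, 8: $t0=8
after li $t6, 5: $t6=5
after li $t2, 10: $t2=10
after li $t3, 100: $t3=100
after lw $t0, 0($t3): $t0=M[100]=28
after sub $t6, $t6, $t0: $t6=5-28=-23
after add $t3, $t3, 4: $t3=100+4=104
after sub $t2, $t2, 1: $t2=10-1=9
cmp $t2, 5  (cmp 9,5)
bgt start: taken
after lw $t0, 0($t3): $t0=M[104]=0
after sub $t6, $t6, $t0: $t6=(-23)-0=-23
after add $t3, $t3, 4: $t3=104+4=108
after sub $t2, $t2, 1: $t2=9-1=8
cmp $t2, 5  (cmp 8,5)
bgt start: taken
after lw $t0, 0($t3): $t0=M[108]=5
after sub $t6, $t6, $t0: $t6=(-23)-5=-28
after add $t3, $t3, 4: $t3=108+4=112
after sub $t2, $t2, 1: $t2=8-1=7
cmp $t2, 5  (cmp 7,5)
bgt start: taken
after lw $t0, 0($t3): $t0=M[112]=-3
after sub $t6, $t6, $t0: $t6=(-28)-(-3)=-25
after add $t3, $t3, 4: $t3=112+4=116
after sub $t2, $t2, 1: $t2=7-1=6
cmp $t2, 5  (cmp 6,5)
bgt start: taken
after lw $t0, 0($t3): $t0=M[116]=30
after sub $t6, $t6, $t0: $t6=(-25)-30=-55
after add $t3, $t3, 4: $t3=116+4=120
after sub $t2, $t2, 1: $t2=6-1=5
cmp $t2, 5  (cmp 5,5)
bgt start: not taken
halt.
Total executed instructions: 35.

35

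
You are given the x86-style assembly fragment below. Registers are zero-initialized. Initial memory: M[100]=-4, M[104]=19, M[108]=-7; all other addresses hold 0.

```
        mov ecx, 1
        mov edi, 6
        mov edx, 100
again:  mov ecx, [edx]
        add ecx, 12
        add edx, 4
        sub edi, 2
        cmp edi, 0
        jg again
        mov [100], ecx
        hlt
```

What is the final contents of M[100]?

after mov ecx, 1: ecx=1
after mov edi, 6: edi=6
after mov edx, 100: edx=100
after mov ecx, [edx]: ecx=M[100]=-4
after add ecx, 12: ecx=(-4)+12=8
after add edx, 4: edx=100+4=104
after sub edi, 2: edi=6-2=4
cmp edi, 0  (cmp 4,0)
jg again: taken
after mov ecx, [edx]: ecx=M[104]=19
after add ecx, 12: ecx=19+12=31
after add edx, 4: edx=104+4=108
after sub edi, 2: edi=4-2=2
cmp edi, 0  (cmp 2,0)
jg again: taken
after mov ecx, [edx]: ecx=M[108]=-7
after add ecx, 12: ecx=(-7)+12=5
after add edx, 4: edx=108+4=112
after sub edi, 2: edi=2-2=0
cmp edi, 0  (cmp 0,0)
jg again: not taken
mov [100], ecx → M[100]=5
halt.

5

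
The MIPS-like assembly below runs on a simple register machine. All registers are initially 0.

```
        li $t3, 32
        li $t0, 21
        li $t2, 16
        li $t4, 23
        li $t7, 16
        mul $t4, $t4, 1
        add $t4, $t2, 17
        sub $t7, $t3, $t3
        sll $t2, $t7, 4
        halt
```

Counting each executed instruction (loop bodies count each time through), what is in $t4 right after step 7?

after li $t3, 32: $t3=32
after li $t0, 21: $t0=21
after li $t2, 16: $t2=16
after li $t4, 23: $t4=23
after li $t7, 16: $t7=16
after mul $t4, $t4, 1: $t4=23*1=23
after add $t4, $t2, 17: $t4=16+17=33
After step 7: $t4 = 33.

33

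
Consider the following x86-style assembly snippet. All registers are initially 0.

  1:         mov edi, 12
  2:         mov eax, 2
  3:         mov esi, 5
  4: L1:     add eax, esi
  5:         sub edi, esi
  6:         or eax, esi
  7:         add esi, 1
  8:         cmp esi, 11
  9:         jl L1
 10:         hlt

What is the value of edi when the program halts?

-33

edi=12
eax=2
esi=5
eax=2+5=7
edi=12-5=7
eax=7|5=7
esi=5+1=6
cmp esi, 11  (cmp 6,11)
jl L1: taken
eax=7+6=13
edi=7-6=1
eax=13|6=15
esi=6+1=7
cmp esi, 11  (cmp 7,11)
jl L1: taken
eax=15+7=22
edi=1-7=-6
eax=22|7=23
esi=7+1=8
cmp esi, 11  (cmp 8,11)
jl L1: taken
eax=23+8=31
edi=(-6)-8=-14
eax=31|8=31
esi=8+1=9
cmp esi, 11  (cmp 9,11)
jl L1: taken
eax=31+9=40
edi=(-14)-9=-23
eax=40|9=41
esi=9+1=10
cmp esi, 11  (cmp 10,11)
jl L1: taken
eax=41+10=51
edi=(-23)-10=-33
eax=51|10=59
esi=10+1=11
cmp esi, 11  (cmp 11,11)
jl L1: not taken
halt.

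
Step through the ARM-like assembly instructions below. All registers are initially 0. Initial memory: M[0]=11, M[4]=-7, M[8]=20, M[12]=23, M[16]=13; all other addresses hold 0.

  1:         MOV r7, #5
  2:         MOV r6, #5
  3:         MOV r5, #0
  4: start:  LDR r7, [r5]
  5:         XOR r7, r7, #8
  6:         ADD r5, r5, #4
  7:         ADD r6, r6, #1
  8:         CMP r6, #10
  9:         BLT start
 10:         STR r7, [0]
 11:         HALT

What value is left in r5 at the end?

MOV r7, #5 → r7=5
MOV r6, #5 → r6=5
MOV r5, #0 → r5=0
LDR r7, [r5] → r7=M[0]=11
XOR r7, r7, #8 → r7=11^8=3
ADD r5, r5, #4 → r5=0+4=4
ADD r6, r6, #1 → r6=5+1=6
CMP r6, #10  (cmp 6,10)
BLT start: taken
LDR r7, [r5] → r7=M[4]=-7
XOR r7, r7, #8 → r7=(-7)^8=-15
ADD r5, r5, #4 → r5=4+4=8
ADD r6, r6, #1 → r6=6+1=7
CMP r6, #10  (cmp 7,10)
BLT start: taken
LDR r7, [r5] → r7=M[8]=20
XOR r7, r7, #8 → r7=20^8=28
ADD r5, r5, #4 → r5=8+4=12
ADD r6, r6, #1 → r6=7+1=8
CMP r6, #10  (cmp 8,10)
BLT start: taken
LDR r7, [r5] → r7=M[12]=23
XOR r7, r7, #8 → r7=23^8=31
ADD r5, r5, #4 → r5=12+4=16
ADD r6, r6, #1 → r6=8+1=9
CMP r6, #10  (cmp 9,10)
BLT start: taken
LDR r7, [r5] → r7=M[16]=13
XOR r7, r7, #8 → r7=13^8=5
ADD r5, r5, #4 → r5=16+4=20
ADD r6, r6, #1 → r6=9+1=10
CMP r6, #10  (cmp 10,10)
BLT start: not taken
STR r7, [0] → M[0]=5
halt.

20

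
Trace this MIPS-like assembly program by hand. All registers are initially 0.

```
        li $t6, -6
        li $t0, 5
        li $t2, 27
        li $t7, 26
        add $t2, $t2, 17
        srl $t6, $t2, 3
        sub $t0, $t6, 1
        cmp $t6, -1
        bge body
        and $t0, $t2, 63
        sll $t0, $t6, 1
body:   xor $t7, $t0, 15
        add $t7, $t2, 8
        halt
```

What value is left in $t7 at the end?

52

li $t6, -6 → $t6=-6
li $t0, 5 → $t0=5
li $t2, 27 → $t2=27
li $t7, 26 → $t7=26
add $t2, $t2, 17 → $t2=27+17=44
srl $t6, $t2, 3 → $t6=44>>3=5
sub $t0, $t6, 1 → $t0=5-1=4
cmp $t6, -1  (cmp 5,-1)
bge body: taken
xor $t7, $t0, 15 → $t7=4^15=11
add $t7, $t2, 8 → $t7=44+8=52
halt.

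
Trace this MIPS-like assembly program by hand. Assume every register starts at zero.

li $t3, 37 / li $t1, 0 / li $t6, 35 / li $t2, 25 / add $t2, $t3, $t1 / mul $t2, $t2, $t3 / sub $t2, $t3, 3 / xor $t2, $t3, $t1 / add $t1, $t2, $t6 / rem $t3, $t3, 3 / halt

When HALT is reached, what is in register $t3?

1

after li $t3, 37: $t3=37
after li $t1, 0: $t1=0
after li $t6, 35: $t6=35
after li $t2, 25: $t2=25
after add $t2, $t3, $t1: $t2=37+0=37
after mul $t2, $t2, $t3: $t2=37*37=1369
after sub $t2, $t3, 3: $t2=37-3=34
after xor $t2, $t3, $t1: $t2=37^0=37
after add $t1, $t2, $t6: $t1=37+35=72
after rem $t3, $t3, 3: $t3=37%3=1
halt.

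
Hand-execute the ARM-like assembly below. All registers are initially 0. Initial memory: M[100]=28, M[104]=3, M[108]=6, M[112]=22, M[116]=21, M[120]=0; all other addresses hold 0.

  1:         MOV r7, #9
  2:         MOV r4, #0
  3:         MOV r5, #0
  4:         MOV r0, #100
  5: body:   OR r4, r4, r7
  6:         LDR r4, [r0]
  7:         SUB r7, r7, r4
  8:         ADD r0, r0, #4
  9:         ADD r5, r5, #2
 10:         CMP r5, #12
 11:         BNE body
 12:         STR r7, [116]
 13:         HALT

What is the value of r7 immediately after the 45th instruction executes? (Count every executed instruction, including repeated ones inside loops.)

-71

after MOV r7, #9: r7=9
after MOV r4, #0: r4=0
after MOV r5, #0: r5=0
after MOV r0, #100: r0=100
after OR r4, r4, r7: r4=0|9=9
after LDR r4, [r0]: r4=M[100]=28
after SUB r7, r7, r4: r7=9-28=-19
after ADD r0, r0, #4: r0=100+4=104
after ADD r5, r5, #2: r5=0+2=2
CMP r5, #12  (cmp 2,12)
BNE body: taken
after OR r4, r4, r7: r4=28|(-19)=-3
after LDR r4, [r0]: r4=M[104]=3
after SUB r7, r7, r4: r7=(-19)-3=-22
after ADD r0, r0, #4: r0=104+4=108
after ADD r5, r5, #2: r5=2+2=4
CMP r5, #12  (cmp 4,12)
BNE body: taken
after OR r4, r4, r7: r4=3|(-22)=-21
after LDR r4, [r0]: r4=M[108]=6
after SUB r7, r7, r4: r7=(-22)-6=-28
after ADD r0, r0, #4: r0=108+4=112
after ADD r5, r5, #2: r5=4+2=6
CMP r5, #12  (cmp 6,12)
BNE body: taken
after OR r4, r4, r7: r4=6|(-28)=-26
after LDR r4, [r0]: r4=M[112]=22
after SUB r7, r7, r4: r7=(-28)-22=-50
after ADD r0, r0, #4: r0=112+4=116
after ADD r5, r5, #2: r5=6+2=8
CMP r5, #12  (cmp 8,12)
BNE body: taken
after OR r4, r4, r7: r4=22|(-50)=-34
after LDR r4, [r0]: r4=M[116]=21
after SUB r7, r7, r4: r7=(-50)-21=-71
after ADD r0, r0, #4: r0=116+4=120
after ADD r5, r5, #2: r5=8+2=10
CMP r5, #12  (cmp 10,12)
BNE body: taken
after OR r4, r4, r7: r4=21|(-71)=-67
after LDR r4, [r0]: r4=M[120]=0
after SUB r7, r7, r4: r7=(-71)-0=-71
after ADD r0, r0, #4: r0=120+4=124
after ADD r5, r5, #2: r5=10+2=12
CMP r5, #12  (cmp 12,12)
After step 45: r7 = -71.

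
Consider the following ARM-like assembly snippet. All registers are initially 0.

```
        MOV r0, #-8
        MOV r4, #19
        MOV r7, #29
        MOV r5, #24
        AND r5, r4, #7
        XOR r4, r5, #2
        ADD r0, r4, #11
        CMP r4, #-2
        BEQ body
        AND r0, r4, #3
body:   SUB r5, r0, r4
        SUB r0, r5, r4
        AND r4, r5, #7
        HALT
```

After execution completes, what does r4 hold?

0

after MOV r0, #-8: r0=-8
after MOV r4, #19: r4=19
after MOV r7, #29: r7=29
after MOV r5, #24: r5=24
after AND r5, r4, #7: r5=19&7=3
after XOR r4, r5, #2: r4=3^2=1
after ADD r0, r4, #11: r0=1+11=12
CMP r4, #-2  (cmp 1,-2)
BEQ body: not taken
after AND r0, r4, #3: r0=1&3=1
after SUB r5, r0, r4: r5=1-1=0
after SUB r0, r5, r4: r0=0-1=-1
after AND r4, r5, #7: r4=0&7=0
halt.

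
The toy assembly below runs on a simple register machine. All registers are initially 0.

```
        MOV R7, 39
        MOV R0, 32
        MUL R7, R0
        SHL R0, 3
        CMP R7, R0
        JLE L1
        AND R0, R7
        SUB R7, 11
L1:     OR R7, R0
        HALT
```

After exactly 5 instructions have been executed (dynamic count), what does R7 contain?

MOV R7, 39 → R7=39
MOV R0, 32 → R0=32
MUL R7, R0 → R7=39*32=1248
SHL R0, 3 → R0=32<<3=256
CMP R7, R0  (cmp 1248,256)
After step 5: R7 = 1248.

1248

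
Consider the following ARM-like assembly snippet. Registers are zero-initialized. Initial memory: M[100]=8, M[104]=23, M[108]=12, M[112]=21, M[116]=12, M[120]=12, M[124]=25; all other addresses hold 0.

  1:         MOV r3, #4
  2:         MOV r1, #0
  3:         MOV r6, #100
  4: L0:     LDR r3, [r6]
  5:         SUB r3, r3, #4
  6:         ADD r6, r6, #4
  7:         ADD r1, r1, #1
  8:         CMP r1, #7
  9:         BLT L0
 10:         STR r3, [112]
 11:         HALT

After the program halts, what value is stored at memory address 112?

after MOV r3, #4: r3=4
after MOV r1, #0: r1=0
after MOV r6, #100: r6=100
after LDR r3, [r6]: r3=M[100]=8
after SUB r3, r3, #4: r3=8-4=4
after ADD r6, r6, #4: r6=100+4=104
after ADD r1, r1, #1: r1=0+1=1
CMP r1, #7  (cmp 1,7)
BLT L0: taken
after LDR r3, [r6]: r3=M[104]=23
after SUB r3, r3, #4: r3=23-4=19
after ADD r6, r6, #4: r6=104+4=108
after ADD r1, r1, #1: r1=1+1=2
CMP r1, #7  (cmp 2,7)
BLT L0: taken
after LDR r3, [r6]: r3=M[108]=12
after SUB r3, r3, #4: r3=12-4=8
after ADD r6, r6, #4: r6=108+4=112
after ADD r1, r1, #1: r1=2+1=3
CMP r1, #7  (cmp 3,7)
BLT L0: taken
after LDR r3, [r6]: r3=M[112]=21
after SUB r3, r3, #4: r3=21-4=17
after ADD r6, r6, #4: r6=112+4=116
after ADD r1, r1, #1: r1=3+1=4
CMP r1, #7  (cmp 4,7)
BLT L0: taken
after LDR r3, [r6]: r3=M[116]=12
after SUB r3, r3, #4: r3=12-4=8
after ADD r6, r6, #4: r6=116+4=120
after ADD r1, r1, #1: r1=4+1=5
CMP r1, #7  (cmp 5,7)
BLT L0: taken
after LDR r3, [r6]: r3=M[120]=12
after SUB r3, r3, #4: r3=12-4=8
after ADD r6, r6, #4: r6=120+4=124
after ADD r1, r1, #1: r1=5+1=6
CMP r1, #7  (cmp 6,7)
BLT L0: taken
after LDR r3, [r6]: r3=M[124]=25
after SUB r3, r3, #4: r3=25-4=21
after ADD r6, r6, #4: r6=124+4=128
after ADD r1, r1, #1: r1=6+1=7
CMP r1, #7  (cmp 7,7)
BLT L0: not taken
STR r3, [112] → M[112]=21
halt.

21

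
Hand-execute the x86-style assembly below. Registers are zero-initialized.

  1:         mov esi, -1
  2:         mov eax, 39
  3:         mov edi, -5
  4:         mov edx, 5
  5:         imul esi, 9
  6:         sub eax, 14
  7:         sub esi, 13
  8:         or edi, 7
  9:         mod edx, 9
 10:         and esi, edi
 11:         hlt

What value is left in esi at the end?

esi=-1
eax=39
edi=-5
edx=5
esi=(-1)*9=-9
eax=39-14=25
esi=(-9)-13=-22
edi=(-5)|7=-1
edx=5%9=5
esi=(-22)&(-1)=-22
halt.

-22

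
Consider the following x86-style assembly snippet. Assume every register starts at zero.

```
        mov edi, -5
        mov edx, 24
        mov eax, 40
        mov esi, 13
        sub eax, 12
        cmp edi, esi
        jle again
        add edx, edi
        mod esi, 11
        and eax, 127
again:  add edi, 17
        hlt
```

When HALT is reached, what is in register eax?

28

edi=-5
edx=24
eax=40
esi=13
eax=40-12=28
cmp edi, esi  (cmp -5,13)
jle again: taken
edi=(-5)+17=12
halt.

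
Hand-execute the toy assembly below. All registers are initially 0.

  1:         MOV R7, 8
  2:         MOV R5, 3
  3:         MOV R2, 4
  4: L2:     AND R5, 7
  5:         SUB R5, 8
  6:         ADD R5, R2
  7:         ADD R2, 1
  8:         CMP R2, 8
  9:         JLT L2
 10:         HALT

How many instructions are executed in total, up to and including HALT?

28

R7=8
R5=3
R2=4
R5=3&7=3
R5=3-8=-5
R5=(-5)+4=-1
R2=4+1=5
CMP R2, 8  (cmp 5,8)
JLT L2: taken
R5=(-1)&7=7
R5=7-8=-1
R5=(-1)+5=4
R2=5+1=6
CMP R2, 8  (cmp 6,8)
JLT L2: taken
R5=4&7=4
R5=4-8=-4
R5=(-4)+6=2
R2=6+1=7
CMP R2, 8  (cmp 7,8)
JLT L2: taken
R5=2&7=2
R5=2-8=-6
R5=(-6)+7=1
R2=7+1=8
CMP R2, 8  (cmp 8,8)
JLT L2: not taken
halt.
Total executed instructions: 28.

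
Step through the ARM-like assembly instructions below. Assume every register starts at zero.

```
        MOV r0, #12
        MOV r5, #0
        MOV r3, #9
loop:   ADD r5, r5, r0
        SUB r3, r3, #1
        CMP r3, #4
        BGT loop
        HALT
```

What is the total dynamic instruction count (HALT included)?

24

r0=12
r5=0
r3=9
r5=0+12=12
r3=9-1=8
CMP r3, #4  (cmp 8,4)
BGT loop: taken
r5=12+12=24
r3=8-1=7
CMP r3, #4  (cmp 7,4)
BGT loop: taken
r5=24+12=36
r3=7-1=6
CMP r3, #4  (cmp 6,4)
BGT loop: taken
r5=36+12=48
r3=6-1=5
CMP r3, #4  (cmp 5,4)
BGT loop: taken
r5=48+12=60
r3=5-1=4
CMP r3, #4  (cmp 4,4)
BGT loop: not taken
halt.
Total executed instructions: 24.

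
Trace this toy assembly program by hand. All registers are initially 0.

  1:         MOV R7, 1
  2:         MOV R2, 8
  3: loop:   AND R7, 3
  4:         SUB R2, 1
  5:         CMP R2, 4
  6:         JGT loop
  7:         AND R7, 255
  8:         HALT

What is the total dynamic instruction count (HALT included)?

R7=1
R2=8
R7=1&3=1
R2=8-1=7
CMP R2, 4  (cmp 7,4)
JGT loop: taken
R7=1&3=1
R2=7-1=6
CMP R2, 4  (cmp 6,4)
JGT loop: taken
R7=1&3=1
R2=6-1=5
CMP R2, 4  (cmp 5,4)
JGT loop: taken
R7=1&3=1
R2=5-1=4
CMP R2, 4  (cmp 4,4)
JGT loop: not taken
R7=1&255=1
halt.
Total executed instructions: 20.

20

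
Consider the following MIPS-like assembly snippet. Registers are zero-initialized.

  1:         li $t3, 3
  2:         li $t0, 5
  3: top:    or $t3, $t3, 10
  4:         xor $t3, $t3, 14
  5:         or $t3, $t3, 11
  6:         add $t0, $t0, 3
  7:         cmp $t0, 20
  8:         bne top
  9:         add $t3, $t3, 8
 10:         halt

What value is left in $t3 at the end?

li $t3, 3 → $t3=3
li $t0, 5 → $t0=5
or $t3, $t3, 10 → $t3=3|10=11
xor $t3, $t3, 14 → $t3=11^14=5
or $t3, $t3, 11 → $t3=5|11=15
add $t0, $t0, 3 → $t0=5+3=8
cmp $t0, 20  (cmp 8,20)
bne top: taken
or $t3, $t3, 10 → $t3=15|10=15
xor $t3, $t3, 14 → $t3=15^14=1
or $t3, $t3, 11 → $t3=1|11=11
add $t0, $t0, 3 → $t0=8+3=11
cmp $t0, 20  (cmp 11,20)
bne top: taken
or $t3, $t3, 10 → $t3=11|10=11
xor $t3, $t3, 14 → $t3=11^14=5
or $t3, $t3, 11 → $t3=5|11=15
add $t0, $t0, 3 → $t0=11+3=14
cmp $t0, 20  (cmp 14,20)
bne top: taken
or $t3, $t3, 10 → $t3=15|10=15
xor $t3, $t3, 14 → $t3=15^14=1
or $t3, $t3, 11 → $t3=1|11=11
add $t0, $t0, 3 → $t0=14+3=17
cmp $t0, 20  (cmp 17,20)
bne top: taken
or $t3, $t3, 10 → $t3=11|10=11
xor $t3, $t3, 14 → $t3=11^14=5
or $t3, $t3, 11 → $t3=5|11=15
add $t0, $t0, 3 → $t0=17+3=20
cmp $t0, 20  (cmp 20,20)
bne top: not taken
add $t3, $t3, 8 → $t3=15+8=23
halt.

23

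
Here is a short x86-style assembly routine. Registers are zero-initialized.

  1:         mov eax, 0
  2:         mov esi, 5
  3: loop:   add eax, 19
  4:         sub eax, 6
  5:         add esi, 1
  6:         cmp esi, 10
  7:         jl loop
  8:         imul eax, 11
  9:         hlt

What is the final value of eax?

mov eax, 0 → eax=0
mov esi, 5 → esi=5
add eax, 19 → eax=0+19=19
sub eax, 6 → eax=19-6=13
add esi, 1 → esi=5+1=6
cmp esi, 10  (cmp 6,10)
jl loop: taken
add eax, 19 → eax=13+19=32
sub eax, 6 → eax=32-6=26
add esi, 1 → esi=6+1=7
cmp esi, 10  (cmp 7,10)
jl loop: taken
add eax, 19 → eax=26+19=45
sub eax, 6 → eax=45-6=39
add esi, 1 → esi=7+1=8
cmp esi, 10  (cmp 8,10)
jl loop: taken
add eax, 19 → eax=39+19=58
sub eax, 6 → eax=58-6=52
add esi, 1 → esi=8+1=9
cmp esi, 10  (cmp 9,10)
jl loop: taken
add eax, 19 → eax=52+19=71
sub eax, 6 → eax=71-6=65
add esi, 1 → esi=9+1=10
cmp esi, 10  (cmp 10,10)
jl loop: not taken
imul eax, 11 → eax=65*11=715
halt.

715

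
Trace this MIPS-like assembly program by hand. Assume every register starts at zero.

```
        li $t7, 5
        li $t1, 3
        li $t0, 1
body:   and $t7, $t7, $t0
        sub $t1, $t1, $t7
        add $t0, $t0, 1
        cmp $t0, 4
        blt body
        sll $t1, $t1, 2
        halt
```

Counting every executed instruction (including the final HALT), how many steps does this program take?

li $t7, 5 → $t7=5
li $t1, 3 → $t1=3
li $t0, 1 → $t0=1
and $t7, $t7, $t0 → $t7=5&1=1
sub $t1, $t1, $t7 → $t1=3-1=2
add $t0, $t0, 1 → $t0=1+1=2
cmp $t0, 4  (cmp 2,4)
blt body: taken
and $t7, $t7, $t0 → $t7=1&2=0
sub $t1, $t1, $t7 → $t1=2-0=2
add $t0, $t0, 1 → $t0=2+1=3
cmp $t0, 4  (cmp 3,4)
blt body: taken
and $t7, $t7, $t0 → $t7=0&3=0
sub $t1, $t1, $t7 → $t1=2-0=2
add $t0, $t0, 1 → $t0=3+1=4
cmp $t0, 4  (cmp 4,4)
blt body: not taken
sll $t1, $t1, 2 → $t1=2<<2=8
halt.
Total executed instructions: 20.

20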